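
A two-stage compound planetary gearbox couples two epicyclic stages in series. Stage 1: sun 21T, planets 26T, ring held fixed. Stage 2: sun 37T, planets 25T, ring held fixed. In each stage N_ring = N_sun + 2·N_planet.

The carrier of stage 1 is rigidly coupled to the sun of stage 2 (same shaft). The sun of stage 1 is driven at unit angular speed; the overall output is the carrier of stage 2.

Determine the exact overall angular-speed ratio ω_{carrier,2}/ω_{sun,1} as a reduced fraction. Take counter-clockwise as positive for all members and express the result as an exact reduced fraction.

Stage 1: N_ring = 21 + 2·26 = 73
Stage 1: 21(ω_s−ω_c) = −73(ω_r−ω_c),  ω_r=0, ω_s=1
Stage 1: 21(1−ω_c) = −73(0−ω_c)  ⇒  94ω_c = 21  ⇒  ω_c = 21/94
  ⇒ ω_c¹/ω_s¹ = 21/94
Stage 2: N_ring = 37 + 2·25 = 87
Stage 2: 37(ω_s−ω_c) = −87(ω_r−ω_c),  ω_r=0, ω_s=1
Stage 2: 37(1−ω_c) = −87(0−ω_c)  ⇒  124ω_c = 37  ⇒  ω_c = 37/124
  ⇒ ω_c²/ω_s² = 37/124
Coupling ω_s² = ω_c¹ ⇒ overall = 21/94 × 37/124 = 777/11656

777/11656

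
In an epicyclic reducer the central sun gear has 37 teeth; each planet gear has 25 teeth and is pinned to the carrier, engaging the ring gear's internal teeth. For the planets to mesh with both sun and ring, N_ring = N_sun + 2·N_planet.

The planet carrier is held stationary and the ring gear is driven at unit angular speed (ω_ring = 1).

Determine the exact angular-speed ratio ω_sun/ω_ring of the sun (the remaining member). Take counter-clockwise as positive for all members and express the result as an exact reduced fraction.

N_ring = 37 + 2·25 = 87
37(ω_s−ω_c) = −87(ω_r−ω_c),  ω_c=0, ω_r=1
ω_s = 0 − (87/37)(1−0) = -87/37
ω_s/ω_r = -87/37

-87/37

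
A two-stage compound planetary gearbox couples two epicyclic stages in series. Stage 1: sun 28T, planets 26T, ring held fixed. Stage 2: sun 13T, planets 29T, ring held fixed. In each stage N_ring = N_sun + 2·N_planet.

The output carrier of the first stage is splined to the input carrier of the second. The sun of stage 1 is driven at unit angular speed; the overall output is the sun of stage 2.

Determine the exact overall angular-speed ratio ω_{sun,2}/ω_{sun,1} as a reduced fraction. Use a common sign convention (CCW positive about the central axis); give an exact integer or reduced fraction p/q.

Stage 1: N_ring = 28 + 2·26 = 80
Stage 1: 28(ω_s−ω_c) = −80(ω_r−ω_c),  ω_r=0, ω_s=1
Stage 1: 28(1−ω_c) = −80(0−ω_c)  ⇒  108ω_c = 28  ⇒  ω_c = 7/27
  ⇒ ω_c¹/ω_s¹ = 7/27
Stage 2: N_ring = 13 + 2·29 = 71
Stage 2: 13(ω_s−ω_c) = −71(ω_r−ω_c),  ω_r=0, ω_c=1
Stage 2: ω_s = 1 − (71/13)(0−1) = 84/13
  ⇒ ω_s²/ω_c² = 84/13
Coupling ω_c² = ω_c¹ ⇒ overall = 7/27 × 84/13 = 196/117

196/117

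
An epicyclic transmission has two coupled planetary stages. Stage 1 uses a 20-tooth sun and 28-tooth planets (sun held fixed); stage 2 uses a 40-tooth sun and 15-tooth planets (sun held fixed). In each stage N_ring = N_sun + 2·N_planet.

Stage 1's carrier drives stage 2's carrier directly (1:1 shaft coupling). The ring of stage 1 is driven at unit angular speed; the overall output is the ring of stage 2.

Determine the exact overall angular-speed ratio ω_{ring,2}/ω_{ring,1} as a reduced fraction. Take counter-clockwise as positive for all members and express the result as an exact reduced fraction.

Stage 1: N_ring = 20 + 2·28 = 76
Stage 1: 20(ω_s−ω_c) = −76(ω_r−ω_c),  ω_s=0, ω_r=1
Stage 1: 20(0−ω_c) = −76(1−ω_c)  ⇒  96ω_c = 76  ⇒  ω_c = 19/24
  ⇒ ω_c¹/ω_r¹ = 19/24
Stage 2: N_ring = 40 + 2·15 = 70
Stage 2: 40(ω_s−ω_c) = −70(ω_r−ω_c),  ω_s=0, ω_c=1
Stage 2: ω_r = 1 − (40/70)(0−1) = 11/7
  ⇒ ω_r²/ω_c² = 11/7
Coupling ω_c² = ω_c¹ ⇒ overall = 19/24 × 11/7 = 209/168

209/168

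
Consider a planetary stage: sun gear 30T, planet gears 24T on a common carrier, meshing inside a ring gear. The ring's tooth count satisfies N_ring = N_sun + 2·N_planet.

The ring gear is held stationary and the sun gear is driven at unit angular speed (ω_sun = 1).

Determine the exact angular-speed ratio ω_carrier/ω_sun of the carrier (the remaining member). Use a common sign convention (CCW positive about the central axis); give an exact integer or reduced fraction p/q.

N_ring = 30 + 2·24 = 78
30(ω_s−ω_c) = −78(ω_r−ω_c),  ω_r=0, ω_s=1
30(1−ω_c) = −78(0−ω_c)  ⇒  108ω_c = 30  ⇒  ω_c = 5/18
ω_c/ω_s = 5/18

5/18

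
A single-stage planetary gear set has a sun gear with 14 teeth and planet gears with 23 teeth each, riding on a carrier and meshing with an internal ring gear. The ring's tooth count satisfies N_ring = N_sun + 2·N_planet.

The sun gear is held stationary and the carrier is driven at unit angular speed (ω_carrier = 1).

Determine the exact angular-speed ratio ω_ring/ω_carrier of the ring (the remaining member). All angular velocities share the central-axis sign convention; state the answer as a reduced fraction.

N_ring = 14 + 2·23 = 60
14(ω_s−ω_c) = −60(ω_r−ω_c),  ω_s=0, ω_c=1
ω_r = 1 − (14/60)(0−1) = 37/30
ω_r/ω_c = 37/30

37/30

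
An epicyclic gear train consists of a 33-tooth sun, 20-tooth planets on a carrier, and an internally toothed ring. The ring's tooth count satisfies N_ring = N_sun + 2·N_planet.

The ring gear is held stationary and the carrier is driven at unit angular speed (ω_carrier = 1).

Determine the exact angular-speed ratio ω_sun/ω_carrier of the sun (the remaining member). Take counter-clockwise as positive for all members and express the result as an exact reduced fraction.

106/33

N_ring = 33 + 2·20 = 73
33(ω_s−ω_c) = −73(ω_r−ω_c),  ω_r=0, ω_c=1
ω_s = 1 − (73/33)(0−1) = 106/33
ω_s/ω_c = 106/33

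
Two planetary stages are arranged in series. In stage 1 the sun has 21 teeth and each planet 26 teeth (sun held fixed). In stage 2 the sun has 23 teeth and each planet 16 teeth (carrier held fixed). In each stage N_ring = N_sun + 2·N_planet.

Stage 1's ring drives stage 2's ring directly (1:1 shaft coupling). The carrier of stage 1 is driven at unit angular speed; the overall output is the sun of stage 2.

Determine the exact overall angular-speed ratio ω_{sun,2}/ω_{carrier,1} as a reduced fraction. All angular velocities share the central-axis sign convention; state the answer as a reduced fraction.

Stage 1: N_ring = 21 + 2·26 = 73
Stage 1: 21(ω_s−ω_c) = −73(ω_r−ω_c),  ω_s=0, ω_c=1
Stage 1: ω_r = 1 − (21/73)(0−1) = 94/73
  ⇒ ω_r¹/ω_c¹ = 94/73
Stage 2: N_ring = 23 + 2·16 = 55
Stage 2: 23(ω_s−ω_c) = −55(ω_r−ω_c),  ω_c=0, ω_r=1
Stage 2: ω_s = 0 − (55/23)(1−0) = -55/23
  ⇒ ω_s²/ω_r² = -55/23
Coupling ω_r² = ω_r¹ ⇒ overall = 94/73 × -55/23 = -5170/1679

-5170/1679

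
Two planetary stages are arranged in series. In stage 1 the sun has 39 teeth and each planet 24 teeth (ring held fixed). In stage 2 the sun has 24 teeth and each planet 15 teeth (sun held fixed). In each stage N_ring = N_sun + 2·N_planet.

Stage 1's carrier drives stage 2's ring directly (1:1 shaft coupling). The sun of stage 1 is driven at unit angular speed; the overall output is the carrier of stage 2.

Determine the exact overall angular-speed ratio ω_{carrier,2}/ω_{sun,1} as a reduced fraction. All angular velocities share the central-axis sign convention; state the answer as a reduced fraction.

Stage 1: N_ring = 39 + 2·24 = 87
Stage 1: 39(ω_s−ω_c) = −87(ω_r−ω_c),  ω_r=0, ω_s=1
Stage 1: 39(1−ω_c) = −87(0−ω_c)  ⇒  126ω_c = 39  ⇒  ω_c = 13/42
  ⇒ ω_c¹/ω_s¹ = 13/42
Stage 2: N_ring = 24 + 2·15 = 54
Stage 2: 24(ω_s−ω_c) = −54(ω_r−ω_c),  ω_s=0, ω_r=1
Stage 2: 24(0−ω_c) = −54(1−ω_c)  ⇒  78ω_c = 54  ⇒  ω_c = 9/13
  ⇒ ω_c²/ω_r² = 9/13
Coupling ω_r² = ω_c¹ ⇒ overall = 13/42 × 9/13 = 3/14

3/14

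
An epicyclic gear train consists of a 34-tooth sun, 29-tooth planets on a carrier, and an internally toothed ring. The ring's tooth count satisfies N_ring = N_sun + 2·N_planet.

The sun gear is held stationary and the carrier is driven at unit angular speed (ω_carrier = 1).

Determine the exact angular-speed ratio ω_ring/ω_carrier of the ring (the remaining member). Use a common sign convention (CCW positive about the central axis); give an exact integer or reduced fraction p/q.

N_ring = 34 + 2·29 = 92
34(ω_s−ω_c) = −92(ω_r−ω_c),  ω_s=0, ω_c=1
ω_r = 1 − (34/92)(0−1) = 63/46
ω_r/ω_c = 63/46

63/46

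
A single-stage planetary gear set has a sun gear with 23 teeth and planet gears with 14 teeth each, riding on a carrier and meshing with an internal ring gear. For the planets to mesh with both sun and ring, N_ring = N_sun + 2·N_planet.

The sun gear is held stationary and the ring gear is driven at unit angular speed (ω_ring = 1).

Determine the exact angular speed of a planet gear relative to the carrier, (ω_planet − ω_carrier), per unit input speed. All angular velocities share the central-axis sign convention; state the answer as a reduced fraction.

N_ring = 23 + 2·14 = 51
23(ω_s−ω_c) = −51(ω_r−ω_c),  ω_s=0, ω_r=1
23(0−ω_c) = −51(1−ω_c)  ⇒  74ω_c = 51  ⇒  ω_c = 51/74
sun–planet: 23·(0−51/74) = −14·(ω_p−ω_c)  ⇒  ω_p−ω_c = −(23/14)·(-51/74) = 1173/1036

1173/1036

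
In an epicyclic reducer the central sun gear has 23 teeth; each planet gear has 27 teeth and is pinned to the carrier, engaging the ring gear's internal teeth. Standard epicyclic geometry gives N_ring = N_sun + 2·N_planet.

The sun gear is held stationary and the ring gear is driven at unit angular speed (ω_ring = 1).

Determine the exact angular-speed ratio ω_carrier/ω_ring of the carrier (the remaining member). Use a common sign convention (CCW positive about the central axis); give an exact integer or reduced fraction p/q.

N_ring = 23 + 2·27 = 77
23(ω_s−ω_c) = −77(ω_r−ω_c),  ω_s=0, ω_r=1
23(0−ω_c) = −77(1−ω_c)  ⇒  100ω_c = 77  ⇒  ω_c = 77/100
ω_c/ω_r = 77/100

77/100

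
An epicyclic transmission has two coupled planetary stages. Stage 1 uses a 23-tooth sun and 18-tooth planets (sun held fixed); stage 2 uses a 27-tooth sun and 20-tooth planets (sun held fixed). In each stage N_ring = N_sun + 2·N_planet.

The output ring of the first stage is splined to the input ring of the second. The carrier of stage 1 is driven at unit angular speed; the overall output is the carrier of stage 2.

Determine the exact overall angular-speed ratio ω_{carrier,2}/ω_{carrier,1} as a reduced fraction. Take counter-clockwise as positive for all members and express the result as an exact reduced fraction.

2747/2773

Stage 1: N_ring = 23 + 2·18 = 59
Stage 1: 23(ω_s−ω_c) = −59(ω_r−ω_c),  ω_s=0, ω_c=1
Stage 1: ω_r = 1 − (23/59)(0−1) = 82/59
  ⇒ ω_r¹/ω_c¹ = 82/59
Stage 2: N_ring = 27 + 2·20 = 67
Stage 2: 27(ω_s−ω_c) = −67(ω_r−ω_c),  ω_s=0, ω_r=1
Stage 2: 27(0−ω_c) = −67(1−ω_c)  ⇒  94ω_c = 67  ⇒  ω_c = 67/94
  ⇒ ω_c²/ω_r² = 67/94
Coupling ω_r² = ω_r¹ ⇒ overall = 82/59 × 67/94 = 2747/2773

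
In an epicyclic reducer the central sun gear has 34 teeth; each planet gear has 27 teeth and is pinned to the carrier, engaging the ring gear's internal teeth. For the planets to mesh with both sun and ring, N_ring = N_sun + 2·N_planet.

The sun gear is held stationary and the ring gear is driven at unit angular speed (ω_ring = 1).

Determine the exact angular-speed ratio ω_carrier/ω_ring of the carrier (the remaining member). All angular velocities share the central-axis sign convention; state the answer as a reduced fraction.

N_ring = 34 + 2·27 = 88
34(ω_s−ω_c) = −88(ω_r−ω_c),  ω_s=0, ω_r=1
34(0−ω_c) = −88(1−ω_c)  ⇒  122ω_c = 88  ⇒  ω_c = 44/61
ω_c/ω_r = 44/61

44/61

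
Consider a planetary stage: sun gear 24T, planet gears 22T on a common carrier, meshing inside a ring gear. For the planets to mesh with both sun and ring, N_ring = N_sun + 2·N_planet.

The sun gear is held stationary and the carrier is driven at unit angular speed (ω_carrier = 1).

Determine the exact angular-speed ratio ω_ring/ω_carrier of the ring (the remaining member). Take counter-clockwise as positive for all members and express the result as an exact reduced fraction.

23/17

N_ring = 24 + 2·22 = 68
24(ω_s−ω_c) = −68(ω_r−ω_c),  ω_s=0, ω_c=1
ω_r = 1 − (24/68)(0−1) = 23/17
ω_r/ω_c = 23/17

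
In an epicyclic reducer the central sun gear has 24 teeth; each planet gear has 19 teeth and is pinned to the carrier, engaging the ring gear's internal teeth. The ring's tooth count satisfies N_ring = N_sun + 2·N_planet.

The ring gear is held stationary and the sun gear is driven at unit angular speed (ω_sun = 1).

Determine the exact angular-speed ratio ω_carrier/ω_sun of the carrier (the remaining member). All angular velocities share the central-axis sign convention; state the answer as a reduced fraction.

N_ring = 24 + 2·19 = 62
24(ω_s−ω_c) = −62(ω_r−ω_c),  ω_r=0, ω_s=1
24(1−ω_c) = −62(0−ω_c)  ⇒  86ω_c = 24  ⇒  ω_c = 12/43
ω_c/ω_s = 12/43

12/43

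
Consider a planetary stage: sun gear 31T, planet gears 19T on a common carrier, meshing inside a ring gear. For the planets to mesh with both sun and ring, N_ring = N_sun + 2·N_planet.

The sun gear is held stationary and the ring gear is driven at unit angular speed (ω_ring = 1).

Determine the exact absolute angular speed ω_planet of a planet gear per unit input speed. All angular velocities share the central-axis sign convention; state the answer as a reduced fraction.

69/38

N_ring = 31 + 2·19 = 69
31(ω_s−ω_c) = −69(ω_r−ω_c),  ω_s=0, ω_r=1
31(0−ω_c) = −69(1−ω_c)  ⇒  100ω_c = 69  ⇒  ω_c = 69/100
sun–planet: 31·(0−69/100) = −19·(ω_p−ω_c)  ⇒  ω_p−ω_c = −(31/19)·(-69/100) = 2139/1900
ω_p = 69/100 + 2139/1900 = 69/38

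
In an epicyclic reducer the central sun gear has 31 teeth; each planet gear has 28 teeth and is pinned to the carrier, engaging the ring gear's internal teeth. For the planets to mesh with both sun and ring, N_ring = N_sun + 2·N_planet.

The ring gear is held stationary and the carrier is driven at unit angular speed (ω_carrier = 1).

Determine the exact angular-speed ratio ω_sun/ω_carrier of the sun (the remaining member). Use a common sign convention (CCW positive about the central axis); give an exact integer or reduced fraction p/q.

N_ring = 31 + 2·28 = 87
31(ω_s−ω_c) = −87(ω_r−ω_c),  ω_r=0, ω_c=1
ω_s = 1 − (87/31)(0−1) = 118/31
ω_s/ω_c = 118/31

118/31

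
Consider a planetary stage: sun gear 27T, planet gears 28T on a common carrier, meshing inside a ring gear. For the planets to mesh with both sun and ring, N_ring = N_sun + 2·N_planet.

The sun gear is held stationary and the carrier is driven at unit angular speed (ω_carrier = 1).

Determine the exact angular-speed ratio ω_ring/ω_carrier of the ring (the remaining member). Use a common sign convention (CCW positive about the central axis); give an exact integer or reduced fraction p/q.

110/83

N_ring = 27 + 2·28 = 83
27(ω_s−ω_c) = −83(ω_r−ω_c),  ω_s=0, ω_c=1
ω_r = 1 − (27/83)(0−1) = 110/83
ω_r/ω_c = 110/83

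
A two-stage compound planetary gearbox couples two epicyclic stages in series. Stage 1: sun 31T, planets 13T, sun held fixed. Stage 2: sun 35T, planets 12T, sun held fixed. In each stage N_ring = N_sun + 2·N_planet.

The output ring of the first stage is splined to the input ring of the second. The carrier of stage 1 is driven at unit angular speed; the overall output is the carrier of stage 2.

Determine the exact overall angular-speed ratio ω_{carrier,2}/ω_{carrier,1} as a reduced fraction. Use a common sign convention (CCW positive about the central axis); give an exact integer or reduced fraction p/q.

2596/2679

Stage 1: N_ring = 31 + 2·13 = 57
Stage 1: 31(ω_s−ω_c) = −57(ω_r−ω_c),  ω_s=0, ω_c=1
Stage 1: ω_r = 1 − (31/57)(0−1) = 88/57
  ⇒ ω_r¹/ω_c¹ = 88/57
Stage 2: N_ring = 35 + 2·12 = 59
Stage 2: 35(ω_s−ω_c) = −59(ω_r−ω_c),  ω_s=0, ω_r=1
Stage 2: 35(0−ω_c) = −59(1−ω_c)  ⇒  94ω_c = 59  ⇒  ω_c = 59/94
  ⇒ ω_c²/ω_r² = 59/94
Coupling ω_r² = ω_r¹ ⇒ overall = 88/57 × 59/94 = 2596/2679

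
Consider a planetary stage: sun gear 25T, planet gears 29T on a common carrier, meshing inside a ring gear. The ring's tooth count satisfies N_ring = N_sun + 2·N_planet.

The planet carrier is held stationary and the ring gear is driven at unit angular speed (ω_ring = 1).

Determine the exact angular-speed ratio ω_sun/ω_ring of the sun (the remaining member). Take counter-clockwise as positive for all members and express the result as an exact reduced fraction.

-83/25

N_ring = 25 + 2·29 = 83
25(ω_s−ω_c) = −83(ω_r−ω_c),  ω_c=0, ω_r=1
ω_s = 0 − (83/25)(1−0) = -83/25
ω_s/ω_r = -83/25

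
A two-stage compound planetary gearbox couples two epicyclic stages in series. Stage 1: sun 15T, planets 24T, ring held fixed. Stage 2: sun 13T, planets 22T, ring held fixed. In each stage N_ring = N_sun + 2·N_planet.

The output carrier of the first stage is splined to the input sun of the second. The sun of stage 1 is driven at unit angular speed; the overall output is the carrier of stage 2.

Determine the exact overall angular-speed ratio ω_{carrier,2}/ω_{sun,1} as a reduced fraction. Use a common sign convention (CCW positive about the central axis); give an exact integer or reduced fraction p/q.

Stage 1: N_ring = 15 + 2·24 = 63
Stage 1: 15(ω_s−ω_c) = −63(ω_r−ω_c),  ω_r=0, ω_s=1
Stage 1: 15(1−ω_c) = −63(0−ω_c)  ⇒  78ω_c = 15  ⇒  ω_c = 5/26
  ⇒ ω_c¹/ω_s¹ = 5/26
Stage 2: N_ring = 13 + 2·22 = 57
Stage 2: 13(ω_s−ω_c) = −57(ω_r−ω_c),  ω_r=0, ω_s=1
Stage 2: 13(1−ω_c) = −57(0−ω_c)  ⇒  70ω_c = 13  ⇒  ω_c = 13/70
  ⇒ ω_c²/ω_s² = 13/70
Coupling ω_s² = ω_c¹ ⇒ overall = 5/26 × 13/70 = 1/28

1/28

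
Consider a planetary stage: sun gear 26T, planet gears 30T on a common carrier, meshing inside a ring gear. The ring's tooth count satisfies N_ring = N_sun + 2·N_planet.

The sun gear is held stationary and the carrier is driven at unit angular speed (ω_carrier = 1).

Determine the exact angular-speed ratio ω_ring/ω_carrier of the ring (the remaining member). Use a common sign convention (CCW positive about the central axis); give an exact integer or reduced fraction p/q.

56/43

N_ring = 26 + 2·30 = 86
26(ω_s−ω_c) = −86(ω_r−ω_c),  ω_s=0, ω_c=1
ω_r = 1 − (26/86)(0−1) = 56/43
ω_r/ω_c = 56/43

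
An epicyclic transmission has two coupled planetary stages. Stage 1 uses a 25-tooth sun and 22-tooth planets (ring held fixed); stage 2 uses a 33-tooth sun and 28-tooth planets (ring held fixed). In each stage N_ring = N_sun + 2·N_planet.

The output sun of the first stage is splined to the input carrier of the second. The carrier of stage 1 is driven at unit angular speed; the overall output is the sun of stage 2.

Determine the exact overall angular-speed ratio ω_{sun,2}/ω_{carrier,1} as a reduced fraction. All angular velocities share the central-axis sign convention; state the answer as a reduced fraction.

Stage 1: N_ring = 25 + 2·22 = 69
Stage 1: 25(ω_s−ω_c) = −69(ω_r−ω_c),  ω_r=0, ω_c=1
Stage 1: ω_s = 1 − (69/25)(0−1) = 94/25
  ⇒ ω_s¹/ω_c¹ = 94/25
Stage 2: N_ring = 33 + 2·28 = 89
Stage 2: 33(ω_s−ω_c) = −89(ω_r−ω_c),  ω_r=0, ω_c=1
Stage 2: ω_s = 1 − (89/33)(0−1) = 122/33
  ⇒ ω_s²/ω_c² = 122/33
Coupling ω_c² = ω_s¹ ⇒ overall = 94/25 × 122/33 = 11468/825

11468/825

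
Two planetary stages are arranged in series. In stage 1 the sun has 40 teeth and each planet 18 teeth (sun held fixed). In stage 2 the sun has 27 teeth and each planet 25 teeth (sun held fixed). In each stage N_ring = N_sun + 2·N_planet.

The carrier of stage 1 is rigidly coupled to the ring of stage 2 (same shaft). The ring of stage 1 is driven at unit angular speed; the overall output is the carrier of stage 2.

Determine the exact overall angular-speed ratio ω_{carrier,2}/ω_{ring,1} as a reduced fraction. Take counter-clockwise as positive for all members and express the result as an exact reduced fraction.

1463/3016

Stage 1: N_ring = 40 + 2·18 = 76
Stage 1: 40(ω_s−ω_c) = −76(ω_r−ω_c),  ω_s=0, ω_r=1
Stage 1: 40(0−ω_c) = −76(1−ω_c)  ⇒  116ω_c = 76  ⇒  ω_c = 19/29
  ⇒ ω_c¹/ω_r¹ = 19/29
Stage 2: N_ring = 27 + 2·25 = 77
Stage 2: 27(ω_s−ω_c) = −77(ω_r−ω_c),  ω_s=0, ω_r=1
Stage 2: 27(0−ω_c) = −77(1−ω_c)  ⇒  104ω_c = 77  ⇒  ω_c = 77/104
  ⇒ ω_c²/ω_r² = 77/104
Coupling ω_r² = ω_c¹ ⇒ overall = 19/29 × 77/104 = 1463/3016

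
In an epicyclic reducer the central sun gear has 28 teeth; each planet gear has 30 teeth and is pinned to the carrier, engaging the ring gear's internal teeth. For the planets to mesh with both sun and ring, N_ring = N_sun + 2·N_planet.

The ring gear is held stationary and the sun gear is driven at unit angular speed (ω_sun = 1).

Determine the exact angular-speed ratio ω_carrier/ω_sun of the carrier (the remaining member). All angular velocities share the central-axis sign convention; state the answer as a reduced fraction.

N_ring = 28 + 2·30 = 88
28(ω_s−ω_c) = −88(ω_r−ω_c),  ω_r=0, ω_s=1
28(1−ω_c) = −88(0−ω_c)  ⇒  116ω_c = 28  ⇒  ω_c = 7/29
ω_c/ω_s = 7/29

7/29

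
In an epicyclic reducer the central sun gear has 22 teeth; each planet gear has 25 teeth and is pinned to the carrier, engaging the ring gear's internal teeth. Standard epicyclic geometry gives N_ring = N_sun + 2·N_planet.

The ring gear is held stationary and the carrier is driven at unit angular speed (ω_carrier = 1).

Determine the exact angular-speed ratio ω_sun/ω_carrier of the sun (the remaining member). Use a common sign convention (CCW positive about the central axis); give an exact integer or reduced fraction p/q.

47/11

N_ring = 22 + 2·25 = 72
22(ω_s−ω_c) = −72(ω_r−ω_c),  ω_r=0, ω_c=1
ω_s = 1 − (72/22)(0−1) = 47/11
ω_s/ω_c = 47/11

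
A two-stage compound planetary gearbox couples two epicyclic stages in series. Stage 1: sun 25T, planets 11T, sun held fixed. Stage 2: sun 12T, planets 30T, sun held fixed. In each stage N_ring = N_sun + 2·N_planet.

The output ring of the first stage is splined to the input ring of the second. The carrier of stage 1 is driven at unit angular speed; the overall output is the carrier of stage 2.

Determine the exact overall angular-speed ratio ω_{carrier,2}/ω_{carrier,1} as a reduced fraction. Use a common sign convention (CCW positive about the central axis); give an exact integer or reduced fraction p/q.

Stage 1: N_ring = 25 + 2·11 = 47
Stage 1: 25(ω_s−ω_c) = −47(ω_r−ω_c),  ω_s=0, ω_c=1
Stage 1: ω_r = 1 − (25/47)(0−1) = 72/47
  ⇒ ω_r¹/ω_c¹ = 72/47
Stage 2: N_ring = 12 + 2·30 = 72
Stage 2: 12(ω_s−ω_c) = −72(ω_r−ω_c),  ω_s=0, ω_r=1
Stage 2: 12(0−ω_c) = −72(1−ω_c)  ⇒  84ω_c = 72  ⇒  ω_c = 6/7
  ⇒ ω_c²/ω_r² = 6/7
Coupling ω_r² = ω_r¹ ⇒ overall = 72/47 × 6/7 = 432/329

432/329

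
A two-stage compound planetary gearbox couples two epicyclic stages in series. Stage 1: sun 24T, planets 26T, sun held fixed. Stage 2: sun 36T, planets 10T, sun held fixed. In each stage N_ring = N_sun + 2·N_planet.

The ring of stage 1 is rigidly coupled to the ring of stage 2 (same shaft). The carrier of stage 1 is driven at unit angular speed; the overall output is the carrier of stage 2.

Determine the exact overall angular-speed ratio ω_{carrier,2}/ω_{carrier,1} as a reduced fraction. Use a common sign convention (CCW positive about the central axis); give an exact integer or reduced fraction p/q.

350/437

Stage 1: N_ring = 24 + 2·26 = 76
Stage 1: 24(ω_s−ω_c) = −76(ω_r−ω_c),  ω_s=0, ω_c=1
Stage 1: ω_r = 1 − (24/76)(0−1) = 25/19
  ⇒ ω_r¹/ω_c¹ = 25/19
Stage 2: N_ring = 36 + 2·10 = 56
Stage 2: 36(ω_s−ω_c) = −56(ω_r−ω_c),  ω_s=0, ω_r=1
Stage 2: 36(0−ω_c) = −56(1−ω_c)  ⇒  92ω_c = 56  ⇒  ω_c = 14/23
  ⇒ ω_c²/ω_r² = 14/23
Coupling ω_r² = ω_r¹ ⇒ overall = 25/19 × 14/23 = 350/437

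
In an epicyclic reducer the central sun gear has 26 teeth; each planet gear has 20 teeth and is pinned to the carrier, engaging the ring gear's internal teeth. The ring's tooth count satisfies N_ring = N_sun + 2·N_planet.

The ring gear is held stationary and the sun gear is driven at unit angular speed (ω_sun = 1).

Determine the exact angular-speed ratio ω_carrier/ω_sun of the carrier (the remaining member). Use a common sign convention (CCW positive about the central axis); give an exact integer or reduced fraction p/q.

13/46

N_ring = 26 + 2·20 = 66
26(ω_s−ω_c) = −66(ω_r−ω_c),  ω_r=0, ω_s=1
26(1−ω_c) = −66(0−ω_c)  ⇒  92ω_c = 26  ⇒  ω_c = 13/46
ω_c/ω_s = 13/46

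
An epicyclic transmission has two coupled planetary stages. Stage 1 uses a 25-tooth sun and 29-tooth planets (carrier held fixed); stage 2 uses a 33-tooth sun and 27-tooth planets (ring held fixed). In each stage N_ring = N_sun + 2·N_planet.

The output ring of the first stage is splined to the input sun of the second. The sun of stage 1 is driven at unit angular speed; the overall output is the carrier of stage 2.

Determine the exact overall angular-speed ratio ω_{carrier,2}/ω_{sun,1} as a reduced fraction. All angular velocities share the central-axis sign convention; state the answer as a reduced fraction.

-55/664

Stage 1: N_ring = 25 + 2·29 = 83
Stage 1: 25(ω_s−ω_c) = −83(ω_r−ω_c),  ω_c=0, ω_s=1
Stage 1: ω_r = 0 − (25/83)(1−0) = -25/83
  ⇒ ω_r¹/ω_s¹ = -25/83
Stage 2: N_ring = 33 + 2·27 = 87
Stage 2: 33(ω_s−ω_c) = −87(ω_r−ω_c),  ω_r=0, ω_s=1
Stage 2: 33(1−ω_c) = −87(0−ω_c)  ⇒  120ω_c = 33  ⇒  ω_c = 11/40
  ⇒ ω_c²/ω_s² = 11/40
Coupling ω_s² = ω_r¹ ⇒ overall = -25/83 × 11/40 = -55/664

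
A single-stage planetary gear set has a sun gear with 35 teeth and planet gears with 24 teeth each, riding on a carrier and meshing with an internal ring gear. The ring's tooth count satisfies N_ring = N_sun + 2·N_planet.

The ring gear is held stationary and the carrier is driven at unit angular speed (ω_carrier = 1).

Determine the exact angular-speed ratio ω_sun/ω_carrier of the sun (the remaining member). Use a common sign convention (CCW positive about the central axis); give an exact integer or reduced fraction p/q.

118/35

N_ring = 35 + 2·24 = 83
35(ω_s−ω_c) = −83(ω_r−ω_c),  ω_r=0, ω_c=1
ω_s = 1 − (83/35)(0−1) = 118/35
ω_s/ω_c = 118/35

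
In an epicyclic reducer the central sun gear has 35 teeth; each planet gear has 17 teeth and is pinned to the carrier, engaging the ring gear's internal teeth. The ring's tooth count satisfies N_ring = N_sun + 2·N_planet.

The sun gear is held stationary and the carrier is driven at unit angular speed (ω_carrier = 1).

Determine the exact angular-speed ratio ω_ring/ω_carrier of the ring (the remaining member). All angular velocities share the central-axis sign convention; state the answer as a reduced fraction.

104/69

N_ring = 35 + 2·17 = 69
35(ω_s−ω_c) = −69(ω_r−ω_c),  ω_s=0, ω_c=1
ω_r = 1 − (35/69)(0−1) = 104/69
ω_r/ω_c = 104/69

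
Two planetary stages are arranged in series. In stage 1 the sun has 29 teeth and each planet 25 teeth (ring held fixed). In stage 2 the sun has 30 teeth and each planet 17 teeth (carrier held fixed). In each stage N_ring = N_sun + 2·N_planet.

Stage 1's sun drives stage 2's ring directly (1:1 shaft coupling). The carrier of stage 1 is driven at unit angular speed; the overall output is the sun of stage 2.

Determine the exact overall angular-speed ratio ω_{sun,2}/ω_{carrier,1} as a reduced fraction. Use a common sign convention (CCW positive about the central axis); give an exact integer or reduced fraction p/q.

-1152/145

Stage 1: N_ring = 29 + 2·25 = 79
Stage 1: 29(ω_s−ω_c) = −79(ω_r−ω_c),  ω_r=0, ω_c=1
Stage 1: ω_s = 1 − (79/29)(0−1) = 108/29
  ⇒ ω_s¹/ω_c¹ = 108/29
Stage 2: N_ring = 30 + 2·17 = 64
Stage 2: 30(ω_s−ω_c) = −64(ω_r−ω_c),  ω_c=0, ω_r=1
Stage 2: ω_s = 0 − (64/30)(1−0) = -32/15
  ⇒ ω_s²/ω_r² = -32/15
Coupling ω_r² = ω_s¹ ⇒ overall = 108/29 × -32/15 = -1152/145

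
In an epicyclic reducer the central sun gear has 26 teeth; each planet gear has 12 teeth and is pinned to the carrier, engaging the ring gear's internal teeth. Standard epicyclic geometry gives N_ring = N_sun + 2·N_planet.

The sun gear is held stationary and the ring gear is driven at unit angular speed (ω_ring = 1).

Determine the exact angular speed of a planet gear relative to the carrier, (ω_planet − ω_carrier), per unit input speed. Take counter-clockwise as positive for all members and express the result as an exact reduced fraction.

N_ring = 26 + 2·12 = 50
26(ω_s−ω_c) = −50(ω_r−ω_c),  ω_s=0, ω_r=1
26(0−ω_c) = −50(1−ω_c)  ⇒  76ω_c = 50  ⇒  ω_c = 25/38
sun–planet: 26·(0−25/38) = −12·(ω_p−ω_c)  ⇒  ω_p−ω_c = −(26/12)·(-25/38) = 325/228

325/228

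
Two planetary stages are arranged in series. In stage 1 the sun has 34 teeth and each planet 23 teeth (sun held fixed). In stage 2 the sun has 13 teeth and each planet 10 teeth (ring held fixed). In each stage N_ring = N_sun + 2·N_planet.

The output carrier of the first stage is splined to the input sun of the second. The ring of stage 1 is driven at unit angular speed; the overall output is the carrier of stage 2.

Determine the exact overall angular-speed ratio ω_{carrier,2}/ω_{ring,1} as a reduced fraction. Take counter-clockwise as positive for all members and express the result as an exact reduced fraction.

260/1311

Stage 1: N_ring = 34 + 2·23 = 80
Stage 1: 34(ω_s−ω_c) = −80(ω_r−ω_c),  ω_s=0, ω_r=1
Stage 1: 34(0−ω_c) = −80(1−ω_c)  ⇒  114ω_c = 80  ⇒  ω_c = 40/57
  ⇒ ω_c¹/ω_r¹ = 40/57
Stage 2: N_ring = 13 + 2·10 = 33
Stage 2: 13(ω_s−ω_c) = −33(ω_r−ω_c),  ω_r=0, ω_s=1
Stage 2: 13(1−ω_c) = −33(0−ω_c)  ⇒  46ω_c = 13  ⇒  ω_c = 13/46
  ⇒ ω_c²/ω_s² = 13/46
Coupling ω_s² = ω_c¹ ⇒ overall = 40/57 × 13/46 = 260/1311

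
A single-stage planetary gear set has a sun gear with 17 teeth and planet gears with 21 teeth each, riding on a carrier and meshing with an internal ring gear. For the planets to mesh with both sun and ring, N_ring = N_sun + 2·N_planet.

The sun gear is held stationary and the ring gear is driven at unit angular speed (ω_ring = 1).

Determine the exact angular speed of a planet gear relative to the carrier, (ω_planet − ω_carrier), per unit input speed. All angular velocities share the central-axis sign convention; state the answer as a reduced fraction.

N_ring = 17 + 2·21 = 59
17(ω_s−ω_c) = −59(ω_r−ω_c),  ω_s=0, ω_r=1
17(0−ω_c) = −59(1−ω_c)  ⇒  76ω_c = 59  ⇒  ω_c = 59/76
sun–planet: 17·(0−59/76) = −21·(ω_p−ω_c)  ⇒  ω_p−ω_c = −(17/21)·(-59/76) = 1003/1596

1003/1596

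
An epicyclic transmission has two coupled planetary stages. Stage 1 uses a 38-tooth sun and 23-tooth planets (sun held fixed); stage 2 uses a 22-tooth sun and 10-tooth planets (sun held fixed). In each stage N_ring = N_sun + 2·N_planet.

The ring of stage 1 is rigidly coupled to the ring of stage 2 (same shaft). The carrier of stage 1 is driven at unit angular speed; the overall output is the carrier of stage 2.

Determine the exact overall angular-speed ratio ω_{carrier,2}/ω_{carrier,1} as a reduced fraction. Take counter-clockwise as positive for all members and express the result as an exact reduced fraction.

Stage 1: N_ring = 38 + 2·23 = 84
Stage 1: 38(ω_s−ω_c) = −84(ω_r−ω_c),  ω_s=0, ω_c=1
Stage 1: ω_r = 1 − (38/84)(0−1) = 61/42
  ⇒ ω_r¹/ω_c¹ = 61/42
Stage 2: N_ring = 22 + 2·10 = 42
Stage 2: 22(ω_s−ω_c) = −42(ω_r−ω_c),  ω_s=0, ω_r=1
Stage 2: 22(0−ω_c) = −42(1−ω_c)  ⇒  64ω_c = 42  ⇒  ω_c = 21/32
  ⇒ ω_c²/ω_r² = 21/32
Coupling ω_r² = ω_r¹ ⇒ overall = 61/42 × 21/32 = 61/64

61/64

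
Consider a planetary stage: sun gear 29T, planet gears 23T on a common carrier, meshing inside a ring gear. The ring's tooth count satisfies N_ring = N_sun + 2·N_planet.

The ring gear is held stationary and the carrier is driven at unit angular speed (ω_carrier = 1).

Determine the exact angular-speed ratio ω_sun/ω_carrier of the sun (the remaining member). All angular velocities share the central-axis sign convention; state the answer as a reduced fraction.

104/29

N_ring = 29 + 2·23 = 75
29(ω_s−ω_c) = −75(ω_r−ω_c),  ω_r=0, ω_c=1
ω_s = 1 − (75/29)(0−1) = 104/29
ω_s/ω_c = 104/29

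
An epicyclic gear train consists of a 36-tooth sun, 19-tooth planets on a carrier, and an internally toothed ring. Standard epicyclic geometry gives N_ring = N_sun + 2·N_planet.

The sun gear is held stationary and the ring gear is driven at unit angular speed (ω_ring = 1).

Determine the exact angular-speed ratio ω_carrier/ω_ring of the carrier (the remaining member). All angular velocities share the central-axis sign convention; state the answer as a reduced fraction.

37/55

N_ring = 36 + 2·19 = 74
36(ω_s−ω_c) = −74(ω_r−ω_c),  ω_s=0, ω_r=1
36(0−ω_c) = −74(1−ω_c)  ⇒  110ω_c = 74  ⇒  ω_c = 37/55
ω_c/ω_r = 37/55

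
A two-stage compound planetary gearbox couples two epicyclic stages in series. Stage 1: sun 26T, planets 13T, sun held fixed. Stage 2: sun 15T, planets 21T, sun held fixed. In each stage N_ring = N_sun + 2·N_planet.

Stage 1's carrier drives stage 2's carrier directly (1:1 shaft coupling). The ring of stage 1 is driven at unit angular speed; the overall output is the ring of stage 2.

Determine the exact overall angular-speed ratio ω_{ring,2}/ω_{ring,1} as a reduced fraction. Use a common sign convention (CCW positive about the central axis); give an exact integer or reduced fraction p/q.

16/19

Stage 1: N_ring = 26 + 2·13 = 52
Stage 1: 26(ω_s−ω_c) = −52(ω_r−ω_c),  ω_s=0, ω_r=1
Stage 1: 26(0−ω_c) = −52(1−ω_c)  ⇒  78ω_c = 52  ⇒  ω_c = 2/3
  ⇒ ω_c¹/ω_r¹ = 2/3
Stage 2: N_ring = 15 + 2·21 = 57
Stage 2: 15(ω_s−ω_c) = −57(ω_r−ω_c),  ω_s=0, ω_c=1
Stage 2: ω_r = 1 − (15/57)(0−1) = 24/19
  ⇒ ω_r²/ω_c² = 24/19
Coupling ω_c² = ω_c¹ ⇒ overall = 2/3 × 24/19 = 16/19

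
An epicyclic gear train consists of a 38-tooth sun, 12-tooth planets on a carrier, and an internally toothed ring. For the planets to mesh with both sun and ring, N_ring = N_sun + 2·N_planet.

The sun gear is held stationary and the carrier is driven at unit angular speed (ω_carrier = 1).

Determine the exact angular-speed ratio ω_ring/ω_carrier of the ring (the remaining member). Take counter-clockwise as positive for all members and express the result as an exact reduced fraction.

N_ring = 38 + 2·12 = 62
38(ω_s−ω_c) = −62(ω_r−ω_c),  ω_s=0, ω_c=1
ω_r = 1 − (38/62)(0−1) = 50/31
ω_r/ω_c = 50/31

50/31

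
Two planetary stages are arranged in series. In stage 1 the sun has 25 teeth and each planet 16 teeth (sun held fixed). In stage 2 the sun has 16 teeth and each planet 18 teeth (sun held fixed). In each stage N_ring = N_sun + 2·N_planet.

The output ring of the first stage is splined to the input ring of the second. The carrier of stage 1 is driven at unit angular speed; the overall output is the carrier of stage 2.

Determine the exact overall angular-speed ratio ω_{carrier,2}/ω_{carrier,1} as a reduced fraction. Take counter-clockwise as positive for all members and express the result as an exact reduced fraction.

1066/969

Stage 1: N_ring = 25 + 2·16 = 57
Stage 1: 25(ω_s−ω_c) = −57(ω_r−ω_c),  ω_s=0, ω_c=1
Stage 1: ω_r = 1 − (25/57)(0−1) = 82/57
  ⇒ ω_r¹/ω_c¹ = 82/57
Stage 2: N_ring = 16 + 2·18 = 52
Stage 2: 16(ω_s−ω_c) = −52(ω_r−ω_c),  ω_s=0, ω_r=1
Stage 2: 16(0−ω_c) = −52(1−ω_c)  ⇒  68ω_c = 52  ⇒  ω_c = 13/17
  ⇒ ω_c²/ω_r² = 13/17
Coupling ω_r² = ω_r¹ ⇒ overall = 82/57 × 13/17 = 1066/969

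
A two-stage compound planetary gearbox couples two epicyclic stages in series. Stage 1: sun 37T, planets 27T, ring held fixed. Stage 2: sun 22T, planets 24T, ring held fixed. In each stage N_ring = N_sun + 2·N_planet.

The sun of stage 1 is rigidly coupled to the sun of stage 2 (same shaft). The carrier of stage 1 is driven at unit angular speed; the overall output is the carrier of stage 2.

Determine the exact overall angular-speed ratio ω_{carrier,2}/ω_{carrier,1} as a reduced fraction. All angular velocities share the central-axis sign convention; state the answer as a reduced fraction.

Stage 1: N_ring = 37 + 2·27 = 91
Stage 1: 37(ω_s−ω_c) = −91(ω_r−ω_c),  ω_r=0, ω_c=1
Stage 1: ω_s = 1 − (91/37)(0−1) = 128/37
  ⇒ ω_s¹/ω_c¹ = 128/37
Stage 2: N_ring = 22 + 2·24 = 70
Stage 2: 22(ω_s−ω_c) = −70(ω_r−ω_c),  ω_r=0, ω_s=1
Stage 2: 22(1−ω_c) = −70(0−ω_c)  ⇒  92ω_c = 22  ⇒  ω_c = 11/46
  ⇒ ω_c²/ω_s² = 11/46
Coupling ω_s² = ω_s¹ ⇒ overall = 128/37 × 11/46 = 704/851

704/851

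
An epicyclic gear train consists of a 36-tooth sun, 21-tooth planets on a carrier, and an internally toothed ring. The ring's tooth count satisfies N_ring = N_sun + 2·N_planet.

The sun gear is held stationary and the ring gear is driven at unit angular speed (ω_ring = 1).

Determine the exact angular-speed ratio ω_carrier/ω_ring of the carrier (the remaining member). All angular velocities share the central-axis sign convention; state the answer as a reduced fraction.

N_ring = 36 + 2·21 = 78
36(ω_s−ω_c) = −78(ω_r−ω_c),  ω_s=0, ω_r=1
36(0−ω_c) = −78(1−ω_c)  ⇒  114ω_c = 78  ⇒  ω_c = 13/19
ω_c/ω_r = 13/19

13/19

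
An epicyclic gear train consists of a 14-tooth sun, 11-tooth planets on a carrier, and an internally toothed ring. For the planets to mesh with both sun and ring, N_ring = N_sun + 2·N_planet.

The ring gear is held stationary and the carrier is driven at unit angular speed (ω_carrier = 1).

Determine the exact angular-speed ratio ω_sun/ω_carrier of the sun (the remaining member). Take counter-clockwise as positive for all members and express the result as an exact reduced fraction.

25/7

N_ring = 14 + 2·11 = 36
14(ω_s−ω_c) = −36(ω_r−ω_c),  ω_r=0, ω_c=1
ω_s = 1 − (36/14)(0−1) = 25/7
ω_s/ω_c = 25/7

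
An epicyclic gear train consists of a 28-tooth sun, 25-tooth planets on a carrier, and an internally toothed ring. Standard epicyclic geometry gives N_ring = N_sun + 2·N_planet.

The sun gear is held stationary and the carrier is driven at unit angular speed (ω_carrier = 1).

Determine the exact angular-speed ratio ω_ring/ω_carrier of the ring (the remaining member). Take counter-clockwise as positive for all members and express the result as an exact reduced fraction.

N_ring = 28 + 2·25 = 78
28(ω_s−ω_c) = −78(ω_r−ω_c),  ω_s=0, ω_c=1
ω_r = 1 − (28/78)(0−1) = 53/39
ω_r/ω_c = 53/39

53/39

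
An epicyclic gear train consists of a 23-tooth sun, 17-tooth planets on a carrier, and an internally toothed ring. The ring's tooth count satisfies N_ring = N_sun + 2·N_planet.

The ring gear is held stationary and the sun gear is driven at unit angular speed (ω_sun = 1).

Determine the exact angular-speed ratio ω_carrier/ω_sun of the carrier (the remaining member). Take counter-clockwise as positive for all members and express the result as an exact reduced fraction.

N_ring = 23 + 2·17 = 57
23(ω_s−ω_c) = −57(ω_r−ω_c),  ω_r=0, ω_s=1
23(1−ω_c) = −57(0−ω_c)  ⇒  80ω_c = 23  ⇒  ω_c = 23/80
ω_c/ω_s = 23/80

23/80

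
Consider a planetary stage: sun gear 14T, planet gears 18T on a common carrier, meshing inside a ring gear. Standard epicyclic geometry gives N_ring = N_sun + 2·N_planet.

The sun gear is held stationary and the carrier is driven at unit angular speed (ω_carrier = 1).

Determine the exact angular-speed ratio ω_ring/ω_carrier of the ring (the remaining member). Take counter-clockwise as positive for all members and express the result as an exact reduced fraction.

N_ring = 14 + 2·18 = 50
14(ω_s−ω_c) = −50(ω_r−ω_c),  ω_s=0, ω_c=1
ω_r = 1 − (14/50)(0−1) = 32/25
ω_r/ω_c = 32/25

32/25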